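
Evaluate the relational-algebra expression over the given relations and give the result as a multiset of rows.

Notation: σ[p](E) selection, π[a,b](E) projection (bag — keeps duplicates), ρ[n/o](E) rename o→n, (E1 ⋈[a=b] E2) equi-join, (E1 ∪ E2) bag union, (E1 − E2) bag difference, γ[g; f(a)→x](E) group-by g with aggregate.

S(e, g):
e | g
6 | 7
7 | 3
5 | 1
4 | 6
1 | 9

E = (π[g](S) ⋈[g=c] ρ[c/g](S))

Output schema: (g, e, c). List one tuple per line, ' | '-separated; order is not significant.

Row counts bottom-up:
  S → 5
  π[g](S) → 5
  S → 5
  ρ[c/g](S) → 5
  (π[g](S) ⋈[g=c] ρ[c/g](S)) → 5

== RESULT ==
g | e | c
1 | 5 | 1
3 | 7 | 3
6 | 4 | 6
7 | 6 | 7
9 | 1 | 9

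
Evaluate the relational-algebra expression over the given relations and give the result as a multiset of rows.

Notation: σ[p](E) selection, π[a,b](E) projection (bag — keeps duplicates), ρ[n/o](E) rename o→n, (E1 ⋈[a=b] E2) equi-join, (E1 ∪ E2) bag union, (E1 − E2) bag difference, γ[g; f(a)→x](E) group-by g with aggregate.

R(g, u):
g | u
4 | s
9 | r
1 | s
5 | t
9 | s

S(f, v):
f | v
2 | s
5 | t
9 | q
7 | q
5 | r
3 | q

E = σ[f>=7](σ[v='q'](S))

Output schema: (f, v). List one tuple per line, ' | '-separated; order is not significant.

Per-node cardinality:
  S → 6
  σ[v='q'](S) → 3
  σ[f>=7](σ[v='q'](S)) → 2

== RESULT ==
f | v
7 | q
9 | q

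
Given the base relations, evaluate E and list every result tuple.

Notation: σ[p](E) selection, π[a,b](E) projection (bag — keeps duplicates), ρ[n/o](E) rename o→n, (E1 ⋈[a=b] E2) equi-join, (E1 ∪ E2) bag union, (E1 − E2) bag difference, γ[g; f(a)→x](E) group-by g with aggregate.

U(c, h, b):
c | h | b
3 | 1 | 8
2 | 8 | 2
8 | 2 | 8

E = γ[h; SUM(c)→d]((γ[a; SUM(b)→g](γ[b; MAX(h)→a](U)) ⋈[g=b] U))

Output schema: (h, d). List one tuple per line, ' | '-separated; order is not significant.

Stepwise |·|:
  U → 3
  γ[b; MAX(h)→a](U) → 2
  γ[a; SUM(b)→g](γ[b; MAX(h)→a](U)) → 2
  U → 3
  (γ[a; SUM(b)→g](γ[b; MAX(h)→a](U)) ⋈[g=b] U) → 3
  γ[h; SUM(c)→d]((γ[a; SUM(b)→g](γ[b; MAX(h)→a](U)) ⋈[g=b] U)) → 3

== RESULT ==
h | d
1 | 3
2 | 8
8 | 2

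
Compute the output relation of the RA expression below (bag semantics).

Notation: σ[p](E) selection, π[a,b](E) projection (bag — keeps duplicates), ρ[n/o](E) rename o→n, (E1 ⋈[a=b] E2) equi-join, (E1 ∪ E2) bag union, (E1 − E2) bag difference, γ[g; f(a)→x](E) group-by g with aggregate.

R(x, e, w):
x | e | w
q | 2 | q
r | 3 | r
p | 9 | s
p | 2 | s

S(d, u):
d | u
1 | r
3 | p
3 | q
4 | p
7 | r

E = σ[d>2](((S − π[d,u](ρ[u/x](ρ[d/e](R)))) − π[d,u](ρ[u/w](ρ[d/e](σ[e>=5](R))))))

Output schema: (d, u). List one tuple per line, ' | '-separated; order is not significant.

Stepwise |·|:
  S → 5
  R → 4
  ρ[d/e](R) → 4
  ρ[u/x](ρ[d/e](R)) → 4
  π[d,u](ρ[u/x](ρ[d/e](R))) → 4
  (S − π[d,u](ρ[u/x](ρ[d/e](R)))) → 5
  R → 4
  σ[e>=5](R) → 1
  ρ[d/e](σ[e>=5](R)) → 1
  ρ[u/w](ρ[d/e](σ[e>=5](R))) → 1
  π[d,u](ρ[u/w](ρ[d/e](σ[e>=5](R)))) → 1
  ((S − π[d,u](ρ[u/x](ρ[d/e](R)))) − π[d,u](ρ[u/w](ρ[d/e](σ[e>=5](R))))) → 5
  σ[d>2](((S − π[d,u](ρ[u/x](ρ[d/e](R)))) − π[d,u](ρ[u/w](ρ[d/e](σ[e>=5](R)))))) → 4

== RESULT ==
d | u
3 | p
3 | q
4 | p
7 | r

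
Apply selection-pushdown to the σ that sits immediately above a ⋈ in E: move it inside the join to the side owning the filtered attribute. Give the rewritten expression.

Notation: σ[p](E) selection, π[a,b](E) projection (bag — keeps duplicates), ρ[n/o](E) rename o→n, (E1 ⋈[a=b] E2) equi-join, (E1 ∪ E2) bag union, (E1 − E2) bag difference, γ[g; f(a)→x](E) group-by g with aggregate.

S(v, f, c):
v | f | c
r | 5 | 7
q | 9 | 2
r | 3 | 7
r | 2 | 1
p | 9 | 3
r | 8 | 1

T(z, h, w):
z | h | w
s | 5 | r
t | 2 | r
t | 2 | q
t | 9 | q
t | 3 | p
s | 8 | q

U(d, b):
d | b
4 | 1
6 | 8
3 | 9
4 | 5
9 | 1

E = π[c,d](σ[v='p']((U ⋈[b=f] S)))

σ filters on v, owned by the right side.
E' = π[c,d]((U ⋈[b=f] σ[v='p'](S)))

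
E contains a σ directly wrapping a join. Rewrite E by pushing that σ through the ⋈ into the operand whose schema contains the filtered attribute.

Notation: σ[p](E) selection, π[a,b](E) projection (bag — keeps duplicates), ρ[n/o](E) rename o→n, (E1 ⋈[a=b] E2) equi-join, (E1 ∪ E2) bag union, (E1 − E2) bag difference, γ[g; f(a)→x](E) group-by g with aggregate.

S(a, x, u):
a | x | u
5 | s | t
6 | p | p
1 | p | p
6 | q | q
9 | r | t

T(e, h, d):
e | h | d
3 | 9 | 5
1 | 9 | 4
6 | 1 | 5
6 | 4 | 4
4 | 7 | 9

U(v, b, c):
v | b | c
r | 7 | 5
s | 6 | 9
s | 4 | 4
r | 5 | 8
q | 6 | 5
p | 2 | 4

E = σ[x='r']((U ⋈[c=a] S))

σ filters on x, owned by the right side.
E' = (U ⋈[c=a] σ[x='r'](S))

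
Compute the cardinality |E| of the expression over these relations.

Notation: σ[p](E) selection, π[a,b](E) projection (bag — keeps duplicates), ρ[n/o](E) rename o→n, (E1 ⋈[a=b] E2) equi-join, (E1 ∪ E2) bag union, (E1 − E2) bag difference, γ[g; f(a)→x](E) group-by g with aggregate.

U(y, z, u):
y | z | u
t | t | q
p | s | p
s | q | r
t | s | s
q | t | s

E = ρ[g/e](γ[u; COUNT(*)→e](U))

Row counts bottom-up:
  U → 5
  γ[u; COUNT(*)→e](U) → 4
  ρ[g/e](γ[u; COUNT(*)→e](U)) → 4

|E| = 4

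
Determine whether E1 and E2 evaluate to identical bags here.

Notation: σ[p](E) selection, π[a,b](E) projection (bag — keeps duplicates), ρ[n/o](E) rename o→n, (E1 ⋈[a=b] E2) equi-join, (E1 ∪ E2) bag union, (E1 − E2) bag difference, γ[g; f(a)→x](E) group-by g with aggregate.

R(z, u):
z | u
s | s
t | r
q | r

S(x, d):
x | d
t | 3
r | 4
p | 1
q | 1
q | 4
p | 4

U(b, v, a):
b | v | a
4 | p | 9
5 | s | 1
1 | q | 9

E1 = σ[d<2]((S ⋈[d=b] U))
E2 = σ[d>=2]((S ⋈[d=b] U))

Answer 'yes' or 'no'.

E1 stepwise |·|:
  S → 6
  U → 3
  (S ⋈[d=b] U) → 5
  σ[d<2]((S ⋈[d=b] U)) → 2
E2 stepwise |·|:
  S → 6
  U → 3
  (S ⋈[d=b] U) → 5
  σ[d>=2]((S ⋈[d=b] U)) → 3

E1 result:
x | d | b | v | a
p | 1 | 1 | q | 9
q | 1 | 1 | q | 9
E2 result:
x | d | b | v | a
p | 4 | 4 | p | 9
q | 4 | 4 | p | 9
r | 4 | 4 | p | 9
Witness: ('r', 4, 4, 'p', 9) appears 0× in E1 but 1× in E2.

no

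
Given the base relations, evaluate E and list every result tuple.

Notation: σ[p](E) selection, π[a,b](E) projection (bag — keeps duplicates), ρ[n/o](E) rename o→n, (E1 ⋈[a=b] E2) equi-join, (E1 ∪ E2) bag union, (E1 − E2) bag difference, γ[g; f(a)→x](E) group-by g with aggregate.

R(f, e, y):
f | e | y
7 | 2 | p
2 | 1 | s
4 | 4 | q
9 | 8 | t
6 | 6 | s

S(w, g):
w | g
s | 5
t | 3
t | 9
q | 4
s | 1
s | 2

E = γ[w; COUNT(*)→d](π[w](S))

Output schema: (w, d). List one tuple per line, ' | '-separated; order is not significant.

Row counts bottom-up:
  S → 6
  π[w](S) → 6
  γ[w; COUNT(*)→d](π[w](S)) → 3

== RESULT ==
w | d
q | 1
s | 3
t | 2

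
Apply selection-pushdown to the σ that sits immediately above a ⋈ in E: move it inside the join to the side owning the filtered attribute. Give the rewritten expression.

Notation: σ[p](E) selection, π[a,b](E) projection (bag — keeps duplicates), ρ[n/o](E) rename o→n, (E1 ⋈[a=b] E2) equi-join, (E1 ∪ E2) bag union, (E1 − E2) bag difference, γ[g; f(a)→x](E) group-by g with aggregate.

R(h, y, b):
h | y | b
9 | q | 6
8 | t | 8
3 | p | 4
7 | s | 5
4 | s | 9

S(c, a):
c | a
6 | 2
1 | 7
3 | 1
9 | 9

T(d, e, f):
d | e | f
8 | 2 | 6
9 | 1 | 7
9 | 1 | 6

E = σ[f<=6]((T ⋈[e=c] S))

σ filters on f, owned by the left side.
E' = (σ[f<=6](T) ⋈[e=c] S)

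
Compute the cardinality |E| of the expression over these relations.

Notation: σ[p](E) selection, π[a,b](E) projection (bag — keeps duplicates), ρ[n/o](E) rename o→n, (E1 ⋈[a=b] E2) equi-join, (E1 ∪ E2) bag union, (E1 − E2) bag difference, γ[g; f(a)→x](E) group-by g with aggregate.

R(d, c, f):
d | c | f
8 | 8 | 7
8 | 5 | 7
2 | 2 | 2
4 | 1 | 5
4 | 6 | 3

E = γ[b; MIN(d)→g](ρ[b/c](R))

Stepwise |·|:
  R → 5
  ρ[b/c](R) → 5
  γ[b; MIN(d)→g](ρ[b/c](R)) → 5

|E| = 5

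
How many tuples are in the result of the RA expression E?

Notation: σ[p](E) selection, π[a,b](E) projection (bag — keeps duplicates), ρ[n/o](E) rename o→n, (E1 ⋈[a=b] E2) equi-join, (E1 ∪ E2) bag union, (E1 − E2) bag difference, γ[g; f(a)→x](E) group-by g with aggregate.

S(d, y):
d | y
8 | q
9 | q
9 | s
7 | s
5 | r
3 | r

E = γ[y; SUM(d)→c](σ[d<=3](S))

Row counts bottom-up:
  S → 6
  σ[d<=3](S) → 1
  γ[y; SUM(d)→c](σ[d<=3](S)) → 1

|E| = 1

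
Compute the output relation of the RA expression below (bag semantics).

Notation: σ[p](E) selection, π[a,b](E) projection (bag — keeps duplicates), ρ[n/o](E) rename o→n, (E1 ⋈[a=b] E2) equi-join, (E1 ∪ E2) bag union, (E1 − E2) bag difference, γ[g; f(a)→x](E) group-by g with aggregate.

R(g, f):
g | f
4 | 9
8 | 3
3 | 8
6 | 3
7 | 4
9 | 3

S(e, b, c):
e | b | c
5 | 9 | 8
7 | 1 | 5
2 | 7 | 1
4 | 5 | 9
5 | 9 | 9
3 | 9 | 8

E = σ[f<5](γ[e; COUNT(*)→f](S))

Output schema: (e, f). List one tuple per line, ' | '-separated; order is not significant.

Per-node cardinality:
  S → 6
  γ[e; COUNT(*)→f](S) → 5
  σ[f<5](γ[e; COUNT(*)→f](S)) → 5

== RESULT ==
e | f
2 | 1
3 | 1
4 | 1
5 | 2
7 | 1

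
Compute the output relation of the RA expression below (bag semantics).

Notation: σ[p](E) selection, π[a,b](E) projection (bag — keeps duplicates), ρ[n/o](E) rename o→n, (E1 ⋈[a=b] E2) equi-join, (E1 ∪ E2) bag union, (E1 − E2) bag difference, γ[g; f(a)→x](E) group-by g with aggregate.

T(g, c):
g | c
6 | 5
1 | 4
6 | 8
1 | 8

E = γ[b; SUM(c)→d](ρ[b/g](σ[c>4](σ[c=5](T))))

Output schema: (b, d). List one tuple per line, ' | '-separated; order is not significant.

Stepwise |·|:
  T → 4
  σ[c=5](T) → 1
  σ[c>4](σ[c=5](T)) → 1
  ρ[b/g](σ[c>4](σ[c=5](T))) → 1
  γ[b; SUM(c)→d](ρ[b/g](σ[c>4](σ[c=5](T)))) → 1

== RESULT ==
b | d
6 | 5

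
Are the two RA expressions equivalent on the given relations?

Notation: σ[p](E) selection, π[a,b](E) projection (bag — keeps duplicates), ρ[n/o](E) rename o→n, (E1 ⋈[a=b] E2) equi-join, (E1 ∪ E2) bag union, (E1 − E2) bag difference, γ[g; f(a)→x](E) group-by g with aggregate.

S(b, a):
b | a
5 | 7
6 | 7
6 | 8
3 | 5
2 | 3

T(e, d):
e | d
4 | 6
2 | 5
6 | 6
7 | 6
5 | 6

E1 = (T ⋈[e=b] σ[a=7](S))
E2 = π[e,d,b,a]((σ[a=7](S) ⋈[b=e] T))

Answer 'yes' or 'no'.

E1 per-node cardinality:
  T → 5
  S → 5
  σ[a=7](S) → 2
  (T ⋈[e=b] σ[a=7](S)) → 2
E2 per-node cardinality:
  S → 5
  σ[a=7](S) → 2
  T → 5
  (σ[a=7](S) ⋈[b=e] T) → 2
  π[e,d,b,a]((σ[a=7](S) ⋈[b=e] T)) → 2

E1 and E2 produce the same multiset:
e | d | b | a
5 | 6 | 5 | 7
6 | 6 | 6 | 7

yes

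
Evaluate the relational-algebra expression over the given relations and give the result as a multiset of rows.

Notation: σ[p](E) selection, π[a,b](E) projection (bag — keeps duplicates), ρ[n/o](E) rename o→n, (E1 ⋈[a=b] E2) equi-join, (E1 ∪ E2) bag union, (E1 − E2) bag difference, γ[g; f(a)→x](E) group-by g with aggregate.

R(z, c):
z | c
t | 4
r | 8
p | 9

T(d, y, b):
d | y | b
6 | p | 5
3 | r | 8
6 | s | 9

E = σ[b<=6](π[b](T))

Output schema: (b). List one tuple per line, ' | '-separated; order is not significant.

Subexpression sizes:
  T → 3
  π[b](T) → 3
  σ[b<=6](π[b](T)) → 1

== RESULT ==
b
5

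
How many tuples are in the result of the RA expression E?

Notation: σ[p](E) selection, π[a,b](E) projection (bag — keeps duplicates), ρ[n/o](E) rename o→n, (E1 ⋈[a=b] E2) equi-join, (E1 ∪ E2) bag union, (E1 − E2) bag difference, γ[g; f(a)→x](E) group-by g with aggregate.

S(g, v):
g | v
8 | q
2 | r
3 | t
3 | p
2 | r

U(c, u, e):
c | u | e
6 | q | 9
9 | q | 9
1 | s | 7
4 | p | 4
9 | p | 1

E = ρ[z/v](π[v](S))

Subexpression sizes:
  S → 5
  π[v](S) → 5
  ρ[z/v](π[v](S)) → 5

|E| = 5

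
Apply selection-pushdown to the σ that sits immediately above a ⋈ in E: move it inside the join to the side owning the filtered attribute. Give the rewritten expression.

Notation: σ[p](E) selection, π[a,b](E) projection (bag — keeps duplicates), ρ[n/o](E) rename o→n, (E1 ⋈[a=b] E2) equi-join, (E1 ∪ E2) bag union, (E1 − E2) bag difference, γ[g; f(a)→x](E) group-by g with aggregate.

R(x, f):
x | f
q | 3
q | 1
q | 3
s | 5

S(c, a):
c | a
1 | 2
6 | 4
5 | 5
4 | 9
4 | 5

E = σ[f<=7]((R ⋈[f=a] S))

σ filters on f, owned by the left side.
E' = (σ[f<=7](R) ⋈[f=a] S)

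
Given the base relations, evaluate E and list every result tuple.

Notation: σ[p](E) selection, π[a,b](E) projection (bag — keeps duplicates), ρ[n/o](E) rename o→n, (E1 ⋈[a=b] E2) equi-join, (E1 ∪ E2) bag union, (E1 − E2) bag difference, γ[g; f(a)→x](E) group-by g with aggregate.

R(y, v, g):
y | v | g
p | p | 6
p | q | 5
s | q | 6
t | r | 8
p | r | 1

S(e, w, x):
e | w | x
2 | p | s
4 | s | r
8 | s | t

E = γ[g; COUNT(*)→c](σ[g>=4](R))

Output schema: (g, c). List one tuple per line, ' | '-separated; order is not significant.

Subexpression sizes:
  R → 5
  σ[g>=4](R) → 4
  γ[g; COUNT(*)→c](σ[g>=4](R)) → 3

== RESULT ==
g | c
5 | 1
6 | 2
8 | 1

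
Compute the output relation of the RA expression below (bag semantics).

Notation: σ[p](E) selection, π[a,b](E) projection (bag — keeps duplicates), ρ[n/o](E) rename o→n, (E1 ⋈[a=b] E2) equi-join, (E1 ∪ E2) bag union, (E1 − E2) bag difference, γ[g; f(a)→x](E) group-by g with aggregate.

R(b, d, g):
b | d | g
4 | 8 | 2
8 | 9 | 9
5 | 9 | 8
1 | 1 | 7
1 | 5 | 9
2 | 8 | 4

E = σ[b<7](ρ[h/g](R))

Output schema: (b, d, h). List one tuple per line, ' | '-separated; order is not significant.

Stepwise |·|:
  R → 6
  ρ[h/g](R) → 6
  σ[b<7](ρ[h/g](R)) → 5

== RESULT ==
b | d | h
1 | 1 | 7
1 | 5 | 9
2 | 8 | 4
4 | 8 | 2
5 | 9 | 8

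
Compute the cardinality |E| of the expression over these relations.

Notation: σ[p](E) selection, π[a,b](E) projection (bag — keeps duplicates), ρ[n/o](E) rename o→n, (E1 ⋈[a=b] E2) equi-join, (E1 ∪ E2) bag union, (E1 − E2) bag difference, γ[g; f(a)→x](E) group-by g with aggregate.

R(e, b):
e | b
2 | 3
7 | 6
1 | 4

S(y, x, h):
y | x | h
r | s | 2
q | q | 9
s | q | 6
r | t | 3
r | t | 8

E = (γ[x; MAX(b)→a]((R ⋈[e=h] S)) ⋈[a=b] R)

Per-node cardinality:
  R → 3
  S → 5
  (R ⋈[e=h] S) → 1
  γ[x; MAX(b)→a]((R ⋈[e=h] S)) → 1
  R → 3
  (γ[x; MAX(b)→a]((R ⋈[e=h] S)) ⋈[a=b] R) → 1

|E| = 1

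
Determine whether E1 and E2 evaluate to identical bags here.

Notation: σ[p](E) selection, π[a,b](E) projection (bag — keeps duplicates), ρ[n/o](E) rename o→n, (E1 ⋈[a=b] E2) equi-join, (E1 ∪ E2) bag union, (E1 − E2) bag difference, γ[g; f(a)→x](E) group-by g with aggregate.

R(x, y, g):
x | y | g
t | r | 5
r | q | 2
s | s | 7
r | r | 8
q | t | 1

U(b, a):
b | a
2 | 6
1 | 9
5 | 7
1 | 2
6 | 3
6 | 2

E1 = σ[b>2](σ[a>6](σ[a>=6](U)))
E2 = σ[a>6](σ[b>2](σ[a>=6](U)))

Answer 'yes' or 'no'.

E1 per-node cardinality:
  U → 6
  σ[a>=6](U) → 3
  σ[a>6](σ[a>=6](U)) → 2
  σ[b>2](σ[a>6](σ[a>=6](U))) → 1
E2 per-node cardinality:
  U → 6
  σ[a>=6](U) → 3
  σ[b>2](σ[a>=6](U)) → 1
  σ[a>6](σ[b>2](σ[a>=6](U))) → 1

E1 and E2 produce the same multiset:
b | a
5 | 7

yes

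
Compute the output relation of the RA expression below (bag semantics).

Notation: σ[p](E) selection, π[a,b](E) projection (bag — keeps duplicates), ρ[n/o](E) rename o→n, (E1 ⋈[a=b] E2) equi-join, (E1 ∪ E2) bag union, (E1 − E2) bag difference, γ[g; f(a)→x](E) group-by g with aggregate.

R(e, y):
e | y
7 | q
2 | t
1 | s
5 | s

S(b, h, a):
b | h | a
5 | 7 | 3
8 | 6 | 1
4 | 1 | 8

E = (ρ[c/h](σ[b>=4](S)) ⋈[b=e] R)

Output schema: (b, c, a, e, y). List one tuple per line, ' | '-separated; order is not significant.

Row counts bottom-up:
  S → 3
  σ[b>=4](S) → 3
  ρ[c/h](σ[b>=4](S)) → 3
  R → 4
  (ρ[c/h](σ[b>=4](S)) ⋈[b=e] R) → 1

== RESULT ==
b | c | a | e | y
5 | 7 | 3 | 5 | s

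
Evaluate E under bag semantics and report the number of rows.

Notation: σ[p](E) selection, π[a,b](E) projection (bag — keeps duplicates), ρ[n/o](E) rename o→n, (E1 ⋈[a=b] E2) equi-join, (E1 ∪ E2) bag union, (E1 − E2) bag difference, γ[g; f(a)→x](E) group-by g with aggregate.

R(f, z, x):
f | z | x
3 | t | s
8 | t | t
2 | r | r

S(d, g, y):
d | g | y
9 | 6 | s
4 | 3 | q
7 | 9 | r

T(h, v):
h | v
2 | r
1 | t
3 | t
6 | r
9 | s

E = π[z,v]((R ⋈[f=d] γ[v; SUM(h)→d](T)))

Subexpression sizes:
  R → 3
  T → 5
  γ[v; SUM(h)→d](T) → 3
  (R ⋈[f=d] γ[v; SUM(h)→d](T)) → 1
  π[z,v]((R ⋈[f=d] γ[v; SUM(h)→d](T))) → 1

|E| = 1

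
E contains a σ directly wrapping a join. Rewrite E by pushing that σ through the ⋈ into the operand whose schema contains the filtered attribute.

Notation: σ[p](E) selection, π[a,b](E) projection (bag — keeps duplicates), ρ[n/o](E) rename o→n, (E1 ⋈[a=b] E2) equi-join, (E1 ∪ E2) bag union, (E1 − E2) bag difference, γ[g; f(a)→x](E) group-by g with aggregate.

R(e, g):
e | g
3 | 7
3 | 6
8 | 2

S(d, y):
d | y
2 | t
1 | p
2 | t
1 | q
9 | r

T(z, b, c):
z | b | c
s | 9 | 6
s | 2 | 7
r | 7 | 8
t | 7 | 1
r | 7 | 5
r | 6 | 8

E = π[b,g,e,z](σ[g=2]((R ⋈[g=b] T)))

σ filters on g, owned by the left side.
E' = π[b,g,e,z]((σ[g=2](R) ⋈[g=b] T))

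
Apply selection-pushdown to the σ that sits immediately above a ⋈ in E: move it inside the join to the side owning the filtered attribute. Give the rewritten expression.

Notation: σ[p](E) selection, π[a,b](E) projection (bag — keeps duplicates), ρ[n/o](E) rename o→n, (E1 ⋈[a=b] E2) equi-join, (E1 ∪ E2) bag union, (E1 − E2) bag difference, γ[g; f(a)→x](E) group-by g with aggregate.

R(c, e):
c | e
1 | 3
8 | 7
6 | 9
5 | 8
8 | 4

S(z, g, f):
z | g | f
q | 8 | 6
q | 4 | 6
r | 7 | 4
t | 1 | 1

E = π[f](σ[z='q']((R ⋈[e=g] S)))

σ filters on z, owned by the right side.
E' = π[f]((R ⋈[e=g] σ[z='q'](S)))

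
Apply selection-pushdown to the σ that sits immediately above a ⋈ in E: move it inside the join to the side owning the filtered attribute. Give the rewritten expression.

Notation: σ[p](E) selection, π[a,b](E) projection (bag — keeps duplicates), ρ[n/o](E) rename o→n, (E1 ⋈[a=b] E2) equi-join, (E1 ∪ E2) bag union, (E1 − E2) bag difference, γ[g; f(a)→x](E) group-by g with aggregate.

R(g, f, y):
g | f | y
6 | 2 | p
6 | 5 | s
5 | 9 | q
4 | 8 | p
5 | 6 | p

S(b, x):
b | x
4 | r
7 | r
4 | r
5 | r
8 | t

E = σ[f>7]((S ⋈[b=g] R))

σ filters on f, owned by the right side.
E' = (S ⋈[b=g] σ[f>7](R))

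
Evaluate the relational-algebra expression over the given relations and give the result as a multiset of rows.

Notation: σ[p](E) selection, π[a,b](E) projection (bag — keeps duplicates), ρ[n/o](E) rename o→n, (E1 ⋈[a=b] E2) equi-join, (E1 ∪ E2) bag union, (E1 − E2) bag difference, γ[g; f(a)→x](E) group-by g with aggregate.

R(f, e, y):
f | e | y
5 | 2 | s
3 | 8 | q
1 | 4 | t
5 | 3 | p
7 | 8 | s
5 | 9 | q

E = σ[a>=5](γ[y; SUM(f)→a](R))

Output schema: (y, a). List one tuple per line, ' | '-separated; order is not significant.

Row counts bottom-up:
  R → 6
  γ[y; SUM(f)→a](R) → 4
  σ[a>=5](γ[y; SUM(f)→a](R)) → 3

== RESULT ==
y | a
p | 5
q | 8
s | 12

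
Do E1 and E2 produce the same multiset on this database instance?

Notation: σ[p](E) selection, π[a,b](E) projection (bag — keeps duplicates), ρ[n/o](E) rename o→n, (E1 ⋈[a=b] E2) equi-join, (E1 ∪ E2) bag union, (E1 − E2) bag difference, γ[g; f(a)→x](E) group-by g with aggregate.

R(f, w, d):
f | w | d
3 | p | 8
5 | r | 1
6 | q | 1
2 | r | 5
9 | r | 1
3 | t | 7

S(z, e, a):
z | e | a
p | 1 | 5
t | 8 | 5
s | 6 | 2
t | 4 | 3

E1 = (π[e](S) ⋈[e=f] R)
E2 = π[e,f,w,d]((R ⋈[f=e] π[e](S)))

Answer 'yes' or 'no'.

E1 row counts bottom-up:
  S → 4
  π[e](S) → 4
  R → 6
  (π[e](S) ⋈[e=f] R) → 1
E2 row counts bottom-up:
  R → 6
  S → 4
  π[e](S) → 4
  (R ⋈[f=e] π[e](S)) → 1
  π[e,f,w,d]((R ⋈[f=e] π[e](S))) → 1

E1 and E2 produce the same multiset:
e | f | w | d
6 | 6 | q | 1

yes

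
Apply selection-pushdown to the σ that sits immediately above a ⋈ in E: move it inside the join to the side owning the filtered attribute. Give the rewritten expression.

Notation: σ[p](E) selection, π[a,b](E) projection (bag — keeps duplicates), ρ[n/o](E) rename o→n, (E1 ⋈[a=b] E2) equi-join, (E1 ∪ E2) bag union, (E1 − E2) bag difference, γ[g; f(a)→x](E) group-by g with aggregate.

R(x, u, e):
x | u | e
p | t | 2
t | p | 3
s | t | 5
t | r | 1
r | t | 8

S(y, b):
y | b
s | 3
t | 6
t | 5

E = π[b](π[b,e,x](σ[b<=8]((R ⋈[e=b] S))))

σ filters on b, owned by the right side.
E' = π[b](π[b,e,x]((R ⋈[e=b] σ[b<=8](S))))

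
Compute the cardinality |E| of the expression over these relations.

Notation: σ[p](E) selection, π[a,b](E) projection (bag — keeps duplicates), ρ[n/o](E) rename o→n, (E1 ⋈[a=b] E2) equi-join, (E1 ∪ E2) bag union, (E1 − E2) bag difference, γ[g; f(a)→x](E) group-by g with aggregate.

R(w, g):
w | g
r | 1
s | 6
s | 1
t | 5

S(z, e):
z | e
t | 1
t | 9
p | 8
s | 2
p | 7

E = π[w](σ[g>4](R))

Subexpression sizes:
  R → 4
  σ[g>4](R) → 2
  π[w](σ[g>4](R)) → 2

|E| = 2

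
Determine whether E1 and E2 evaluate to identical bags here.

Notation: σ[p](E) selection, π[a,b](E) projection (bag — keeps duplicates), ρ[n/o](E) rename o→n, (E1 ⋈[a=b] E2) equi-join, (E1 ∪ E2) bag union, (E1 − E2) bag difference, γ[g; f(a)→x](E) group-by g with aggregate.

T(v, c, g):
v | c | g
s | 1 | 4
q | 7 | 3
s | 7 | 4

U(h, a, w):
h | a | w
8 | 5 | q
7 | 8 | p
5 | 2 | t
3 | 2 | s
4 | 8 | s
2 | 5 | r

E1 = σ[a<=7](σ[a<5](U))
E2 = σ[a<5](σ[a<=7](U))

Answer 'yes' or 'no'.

E1 stepwise |·|:
  U → 6
  σ[a<5](U) → 2
  σ[a<=7](σ[a<5](U)) → 2
E2 stepwise |·|:
  U → 6
  σ[a<=7](U) → 4
  σ[a<5](σ[a<=7](U)) → 2

E1 and E2 produce the same multiset:
h | a | w
3 | 2 | s
5 | 2 | t

yes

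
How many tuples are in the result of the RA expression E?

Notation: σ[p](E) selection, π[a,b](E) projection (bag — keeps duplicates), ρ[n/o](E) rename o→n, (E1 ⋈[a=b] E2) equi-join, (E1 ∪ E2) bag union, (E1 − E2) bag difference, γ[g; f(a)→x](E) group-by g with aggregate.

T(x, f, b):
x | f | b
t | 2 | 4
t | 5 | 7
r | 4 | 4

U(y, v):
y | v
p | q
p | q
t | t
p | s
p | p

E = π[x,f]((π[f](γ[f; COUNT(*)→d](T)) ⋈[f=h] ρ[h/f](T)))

Row counts bottom-up:
  T → 3
  γ[f; COUNT(*)→d](T) → 3
  π[f](γ[f; COUNT(*)→d](T)) → 3
  T → 3
  ρ[h/f](T) → 3
  (π[f](γ[f; COUNT(*)→d](T)) ⋈[f=h] ρ[h/f](T)) → 3
  π[x,f]((π[f](γ[f; COUNT(*)→d](T)) ⋈[f=h] ρ[h/f](T))) → 3

|E| = 3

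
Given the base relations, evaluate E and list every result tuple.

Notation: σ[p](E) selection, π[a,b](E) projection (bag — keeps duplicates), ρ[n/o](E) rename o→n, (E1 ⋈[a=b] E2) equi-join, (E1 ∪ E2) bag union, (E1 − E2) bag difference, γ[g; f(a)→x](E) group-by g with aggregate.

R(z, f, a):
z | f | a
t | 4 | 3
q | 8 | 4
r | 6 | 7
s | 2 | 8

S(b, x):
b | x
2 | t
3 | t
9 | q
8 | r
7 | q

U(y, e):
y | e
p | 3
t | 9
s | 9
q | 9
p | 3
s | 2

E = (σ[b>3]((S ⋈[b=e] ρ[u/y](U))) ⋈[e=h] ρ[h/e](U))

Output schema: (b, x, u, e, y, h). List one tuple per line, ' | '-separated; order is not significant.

Per-node cardinality:
  S → 5
  U → 6
  ρ[u/y](U) → 6
  (S ⋈[b=e] ρ[u/y](U)) → 6
  σ[b>3]((S ⋈[b=e] ρ[u/y](U))) → 3
  U → 6
  ρ[h/e](U) → 6
  (σ[b>3]((S ⋈[b=e] ρ[u/y](U))) ⋈[e=h] ρ[h/e](U)) → 9

== RESULT ==
b | x | u | e | y | h
9 | q | q | 9 | q | 9
9 | q | q | 9 | s | 9
9 | q | q | 9 | t | 9
9 | q | s | 9 | q | 9
9 | q | s | 9 | s | 9
9 | q | s | 9 | t | 9
9 | q | t | 9 | q | 9
9 | q | t | 9 | s | 9
9 | q | t | 9 | t | 9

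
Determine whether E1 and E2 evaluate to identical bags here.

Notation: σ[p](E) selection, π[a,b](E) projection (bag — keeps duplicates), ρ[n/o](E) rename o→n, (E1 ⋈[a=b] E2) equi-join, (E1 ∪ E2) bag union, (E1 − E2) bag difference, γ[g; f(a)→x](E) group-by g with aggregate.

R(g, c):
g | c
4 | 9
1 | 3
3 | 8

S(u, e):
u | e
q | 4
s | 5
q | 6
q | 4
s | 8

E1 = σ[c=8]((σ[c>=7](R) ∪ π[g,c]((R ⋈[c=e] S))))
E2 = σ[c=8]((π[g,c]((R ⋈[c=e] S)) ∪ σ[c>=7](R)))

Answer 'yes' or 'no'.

E1 row counts bottom-up:
  R → 3
  σ[c>=7](R) → 2
  R → 3
  S → 5
  (R ⋈[c=e] S) → 1
  π[g,c]((R ⋈[c=e] S)) → 1
  (σ[c>=7](R) ∪ π[g,c]((R ⋈[c=e] S))) → 3
  σ[c=8]((σ[c>=7](R) ∪ π[g,c]((R ⋈[c=e] S)))) → 2
E2 row counts bottom-up:
  R → 3
  S → 5
  (R ⋈[c=e] S) → 1
  π[g,c]((R ⋈[c=e] S)) → 1
  R → 3
  σ[c>=7](R) → 2
  (π[g,c]((R ⋈[c=e] S)) ∪ σ[c>=7](R)) → 3
  σ[c=8]((π[g,c]((R ⋈[c=e] S)) ∪ σ[c>=7](R))) → 2

E1 and E2 produce the same multiset:
g | c
3 | 8
3 | 8

yes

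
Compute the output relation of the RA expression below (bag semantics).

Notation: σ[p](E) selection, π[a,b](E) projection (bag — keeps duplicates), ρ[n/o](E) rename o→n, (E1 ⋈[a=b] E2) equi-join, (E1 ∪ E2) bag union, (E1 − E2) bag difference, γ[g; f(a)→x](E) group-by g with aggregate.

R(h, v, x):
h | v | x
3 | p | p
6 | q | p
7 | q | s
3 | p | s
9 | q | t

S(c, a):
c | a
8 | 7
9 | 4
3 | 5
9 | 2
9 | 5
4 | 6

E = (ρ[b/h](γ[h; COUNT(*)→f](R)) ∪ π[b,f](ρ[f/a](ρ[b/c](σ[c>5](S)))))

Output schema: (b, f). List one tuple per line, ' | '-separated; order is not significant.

Subexpression sizes:
  R → 5
  γ[h; COUNT(*)→f](R) → 4
  ρ[b/h](γ[h; COUNT(*)→f](R)) → 4
  S → 6
  σ[c>5](S) → 4
  ρ[b/c](σ[c>5](S)) → 4
  ρ[f/a](ρ[b/c](σ[c>5](S))) → 4
  π[b,f](ρ[f/a](ρ[b/c](σ[c>5](S)))) → 4
  (ρ[b/h](γ[h; COUNT(*)→f](R)) ∪ π[b,f](ρ[f/a](ρ[b/c](σ[c>5](S))))) → 8

== RESULT ==
b | f
3 | 2
6 | 1
7 | 1
8 | 7
9 | 1
9 | 2
9 | 4
9 | 5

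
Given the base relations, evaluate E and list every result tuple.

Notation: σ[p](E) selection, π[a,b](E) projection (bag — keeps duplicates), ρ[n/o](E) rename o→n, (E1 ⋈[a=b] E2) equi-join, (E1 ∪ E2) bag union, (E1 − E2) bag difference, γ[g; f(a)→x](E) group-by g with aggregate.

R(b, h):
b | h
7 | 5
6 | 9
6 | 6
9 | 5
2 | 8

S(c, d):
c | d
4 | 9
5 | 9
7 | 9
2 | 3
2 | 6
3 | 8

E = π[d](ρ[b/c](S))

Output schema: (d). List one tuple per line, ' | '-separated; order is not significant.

Per-node cardinality:
  S → 6
  ρ[b/c](S) → 6
  π[d](ρ[b/c](S)) → 6

== RESULT ==
d
3
6
8
9
9
9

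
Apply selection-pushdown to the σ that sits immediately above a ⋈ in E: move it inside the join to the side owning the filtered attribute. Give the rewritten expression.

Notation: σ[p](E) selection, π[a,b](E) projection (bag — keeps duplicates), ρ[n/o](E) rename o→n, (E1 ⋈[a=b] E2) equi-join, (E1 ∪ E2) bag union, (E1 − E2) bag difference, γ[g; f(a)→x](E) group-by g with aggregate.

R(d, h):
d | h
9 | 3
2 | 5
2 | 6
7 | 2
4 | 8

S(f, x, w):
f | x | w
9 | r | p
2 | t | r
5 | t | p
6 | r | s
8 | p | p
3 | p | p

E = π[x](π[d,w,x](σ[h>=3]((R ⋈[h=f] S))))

σ filters on h, owned by the left side.
E' = π[x](π[d,w,x]((σ[h>=3](R) ⋈[h=f] S)))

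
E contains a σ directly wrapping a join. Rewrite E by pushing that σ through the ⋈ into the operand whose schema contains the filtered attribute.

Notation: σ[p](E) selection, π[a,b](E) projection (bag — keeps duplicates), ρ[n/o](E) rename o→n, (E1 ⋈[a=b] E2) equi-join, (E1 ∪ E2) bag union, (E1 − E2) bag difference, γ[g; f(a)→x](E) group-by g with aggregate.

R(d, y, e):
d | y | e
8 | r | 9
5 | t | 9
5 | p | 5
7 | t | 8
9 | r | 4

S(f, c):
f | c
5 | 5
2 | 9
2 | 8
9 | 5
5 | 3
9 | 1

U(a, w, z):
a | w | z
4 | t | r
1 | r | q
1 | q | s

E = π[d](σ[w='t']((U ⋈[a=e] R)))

σ filters on w, owned by the left side.
E' = π[d]((σ[w='t'](U) ⋈[a=e] R))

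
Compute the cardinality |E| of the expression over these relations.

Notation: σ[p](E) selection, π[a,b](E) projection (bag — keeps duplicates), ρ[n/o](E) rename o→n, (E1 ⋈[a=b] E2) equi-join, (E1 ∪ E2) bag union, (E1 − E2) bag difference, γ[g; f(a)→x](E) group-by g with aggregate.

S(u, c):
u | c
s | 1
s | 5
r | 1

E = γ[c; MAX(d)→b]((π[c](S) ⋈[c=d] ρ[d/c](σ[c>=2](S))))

Row counts bottom-up:
  S → 3
  π[c](S) → 3
  S → 3
  σ[c>=2](S) → 1
  ρ[d/c](σ[c>=2](S)) → 1
  (π[c](S) ⋈[c=d] ρ[d/c](σ[c>=2](S))) → 1
  γ[c; MAX(d)→b]((π[c](S) ⋈[c=d] ρ[d/c](σ[c>=2](S)))) → 1

|E| = 1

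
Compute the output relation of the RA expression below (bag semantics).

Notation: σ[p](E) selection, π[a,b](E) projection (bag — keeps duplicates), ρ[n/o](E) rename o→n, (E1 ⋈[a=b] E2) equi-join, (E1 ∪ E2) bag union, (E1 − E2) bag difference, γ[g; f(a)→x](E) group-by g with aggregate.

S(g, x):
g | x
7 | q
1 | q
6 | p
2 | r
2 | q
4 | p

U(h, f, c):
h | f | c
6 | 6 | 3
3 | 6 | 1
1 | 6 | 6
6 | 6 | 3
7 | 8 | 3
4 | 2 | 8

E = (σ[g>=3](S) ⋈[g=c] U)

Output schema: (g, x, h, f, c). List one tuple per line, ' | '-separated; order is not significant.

Stepwise |·|:
  S → 6
  σ[g>=3](S) → 3
  U → 6
  (σ[g>=3](S) ⋈[g=c] U) → 1

== RESULT ==
g | x | h | f | c
6 | p | 1 | 6 | 6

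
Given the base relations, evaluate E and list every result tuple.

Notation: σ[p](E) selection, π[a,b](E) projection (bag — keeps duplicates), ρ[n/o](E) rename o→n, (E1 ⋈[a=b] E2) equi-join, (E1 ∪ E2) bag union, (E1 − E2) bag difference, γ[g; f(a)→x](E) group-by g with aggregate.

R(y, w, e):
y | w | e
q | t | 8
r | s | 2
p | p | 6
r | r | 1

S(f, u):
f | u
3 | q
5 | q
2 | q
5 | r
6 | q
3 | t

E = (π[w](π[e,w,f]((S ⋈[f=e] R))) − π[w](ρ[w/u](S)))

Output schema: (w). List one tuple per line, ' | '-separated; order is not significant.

Row counts bottom-up:
  S → 6
  R → 4
  (S ⋈[f=e] R) → 2
  π[e,w,f]((S ⋈[f=e] R)) → 2
  π[w](π[e,w,f]((S ⋈[f=e] R))) → 2
  S → 6
  ρ[w/u](S) → 6
  π[w](ρ[w/u](S)) → 6
  (π[w](π[e,w,f]((S ⋈[f=e] R))) − π[w](ρ[w/u](S))) → 2

== RESULT ==
w
p
s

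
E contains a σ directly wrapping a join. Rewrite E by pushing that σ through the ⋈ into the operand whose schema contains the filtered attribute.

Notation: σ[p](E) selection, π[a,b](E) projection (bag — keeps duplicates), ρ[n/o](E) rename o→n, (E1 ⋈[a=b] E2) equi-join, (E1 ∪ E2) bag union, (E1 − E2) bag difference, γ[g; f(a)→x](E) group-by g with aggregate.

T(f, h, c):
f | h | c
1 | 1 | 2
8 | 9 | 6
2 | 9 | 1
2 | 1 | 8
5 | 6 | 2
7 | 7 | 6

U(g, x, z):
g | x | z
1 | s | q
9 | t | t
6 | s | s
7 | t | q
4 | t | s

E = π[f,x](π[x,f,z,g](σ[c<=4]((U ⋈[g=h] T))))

σ filters on c, owned by the right side.
E' = π[f,x](π[x,f,z,g]((U ⋈[g=h] σ[c<=4](T))))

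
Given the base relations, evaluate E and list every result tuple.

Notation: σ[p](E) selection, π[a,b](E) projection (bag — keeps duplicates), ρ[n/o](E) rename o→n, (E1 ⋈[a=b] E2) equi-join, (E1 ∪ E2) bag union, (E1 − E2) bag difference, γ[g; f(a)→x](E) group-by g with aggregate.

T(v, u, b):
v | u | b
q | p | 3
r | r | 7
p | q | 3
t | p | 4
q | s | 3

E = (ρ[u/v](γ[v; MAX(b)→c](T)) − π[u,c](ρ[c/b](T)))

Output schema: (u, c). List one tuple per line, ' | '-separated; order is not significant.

Stepwise |·|:
  T → 5
  γ[v; MAX(b)→c](T) → 4
  ρ[u/v](γ[v; MAX(b)→c](T)) → 4
  T → 5
  ρ[c/b](T) → 5
  π[u,c](ρ[c/b](T)) → 5
  (ρ[u/v](γ[v; MAX(b)→c](T)) − π[u,c](ρ[c/b](T))) → 1

== RESULT ==
u | c
t | 4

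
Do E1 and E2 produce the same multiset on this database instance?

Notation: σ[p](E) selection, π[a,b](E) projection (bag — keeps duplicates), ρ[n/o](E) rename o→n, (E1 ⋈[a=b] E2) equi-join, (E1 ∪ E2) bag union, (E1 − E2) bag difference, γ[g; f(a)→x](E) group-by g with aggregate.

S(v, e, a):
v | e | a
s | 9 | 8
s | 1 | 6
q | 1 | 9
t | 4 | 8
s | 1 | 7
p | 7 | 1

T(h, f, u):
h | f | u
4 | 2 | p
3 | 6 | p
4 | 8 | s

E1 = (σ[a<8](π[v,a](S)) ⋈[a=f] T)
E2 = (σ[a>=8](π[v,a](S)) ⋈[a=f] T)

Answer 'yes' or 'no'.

E1 per-node cardinality:
  S → 6
  π[v,a](S) → 6
  σ[a<8](π[v,a](S)) → 3
  T → 3
  (σ[a<8](π[v,a](S)) ⋈[a=f] T) → 1
E2 per-node cardinality:
  S → 6
  π[v,a](S) → 6
  σ[a>=8](π[v,a](S)) → 3
  T → 3
  (σ[a>=8](π[v,a](S)) ⋈[a=f] T) → 2

E1 result:
v | a | h | f | u
s | 6 | 3 | 6 | p
E2 result:
v | a | h | f | u
s | 8 | 4 | 8 | s
t | 8 | 4 | 8 | s
Witness: ('s', 6, 3, 6, 'p') appears 1× in E1 but 0× in E2.

no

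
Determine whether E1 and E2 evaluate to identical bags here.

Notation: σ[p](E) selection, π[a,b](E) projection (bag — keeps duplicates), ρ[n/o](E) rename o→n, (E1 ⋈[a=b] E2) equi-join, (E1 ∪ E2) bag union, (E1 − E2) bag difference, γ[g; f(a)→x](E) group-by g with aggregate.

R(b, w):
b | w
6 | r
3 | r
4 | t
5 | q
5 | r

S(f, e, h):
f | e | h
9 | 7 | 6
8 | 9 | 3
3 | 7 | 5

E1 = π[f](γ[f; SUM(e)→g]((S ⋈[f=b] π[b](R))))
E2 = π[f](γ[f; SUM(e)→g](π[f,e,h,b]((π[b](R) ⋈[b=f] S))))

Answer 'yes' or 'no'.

E1 per-node cardinality:
  S → 3
  R → 5
  π[b](R) → 5
  (S ⋈[f=b] π[b](R)) → 1
  γ[f; SUM(e)→g]((S ⋈[f=b] π[b](R))) → 1
  π[f](γ[f; SUM(e)→g]((S ⋈[f=b] π[b](R)))) → 1
E2 per-node cardinality:
  R → 5
  π[b](R) → 5
  S → 3
  (π[b](R) ⋈[b=f] S) → 1
  π[f,e,h,b]((π[b](R) ⋈[b=f] S)) → 1
  γ[f; SUM(e)→g](π[f,e,h,b]((π[b](R) ⋈[b=f] S))) → 1
  π[f](γ[f; SUM(e)→g](π[f,e,h,b]((π[b](R) ⋈[b=f] S)))) → 1

E1 and E2 produce the same multiset:
f
3

yes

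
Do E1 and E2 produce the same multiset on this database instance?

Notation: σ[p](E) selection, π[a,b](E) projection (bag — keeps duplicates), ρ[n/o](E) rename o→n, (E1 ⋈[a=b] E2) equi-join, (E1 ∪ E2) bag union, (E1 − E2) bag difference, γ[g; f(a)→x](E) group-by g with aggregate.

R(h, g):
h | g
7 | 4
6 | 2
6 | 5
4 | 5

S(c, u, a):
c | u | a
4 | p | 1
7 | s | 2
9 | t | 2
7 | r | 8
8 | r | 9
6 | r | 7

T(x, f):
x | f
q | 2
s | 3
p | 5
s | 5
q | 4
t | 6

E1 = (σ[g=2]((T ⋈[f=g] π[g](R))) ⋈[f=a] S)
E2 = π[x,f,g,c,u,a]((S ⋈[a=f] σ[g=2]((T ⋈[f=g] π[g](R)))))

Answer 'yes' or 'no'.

E1 subexpression sizes:
  T → 6
  R → 4
  π[g](R) → 4
  (T ⋈[f=g] π[g](R)) → 6
  σ[g=2]((T ⋈[f=g] π[g](R))) → 1
  S → 6
  (σ[g=2]((T ⋈[f=g] π[g](R))) ⋈[f=a] S) → 2
E2 subexpression sizes:
  S → 6
  T → 6
  R → 4
  π[g](R) → 4
  (T ⋈[f=g] π[g](R)) → 6
  σ[g=2]((T ⋈[f=g] π[g](R))) → 1
  (S ⋈[a=f] σ[g=2]((T ⋈[f=g] π[g](R)))) → 2
  π[x,f,g,c,u,a]((S ⋈[a=f] σ[g=2]((T ⋈[f=g] π[g](R))))) → 2

E1 and E2 produce the same multiset:
x | f | g | c | u | a
q | 2 | 2 | 7 | s | 2
q | 2 | 2 | 9 | t | 2

yes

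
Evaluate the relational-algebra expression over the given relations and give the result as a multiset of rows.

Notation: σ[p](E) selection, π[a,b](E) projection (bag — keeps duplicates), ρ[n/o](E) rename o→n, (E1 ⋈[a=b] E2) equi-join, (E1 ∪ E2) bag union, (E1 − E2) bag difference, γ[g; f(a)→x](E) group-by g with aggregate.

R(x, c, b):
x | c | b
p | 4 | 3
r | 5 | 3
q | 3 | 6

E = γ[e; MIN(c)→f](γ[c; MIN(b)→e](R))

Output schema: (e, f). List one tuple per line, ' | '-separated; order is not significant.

Subexpression sizes:
  R → 3
  γ[c; MIN(b)→e](R) → 3
  γ[e; MIN(c)→f](γ[c; MIN(b)→e](R)) → 2

== RESULT ==
e | f
3 | 4
6 | 3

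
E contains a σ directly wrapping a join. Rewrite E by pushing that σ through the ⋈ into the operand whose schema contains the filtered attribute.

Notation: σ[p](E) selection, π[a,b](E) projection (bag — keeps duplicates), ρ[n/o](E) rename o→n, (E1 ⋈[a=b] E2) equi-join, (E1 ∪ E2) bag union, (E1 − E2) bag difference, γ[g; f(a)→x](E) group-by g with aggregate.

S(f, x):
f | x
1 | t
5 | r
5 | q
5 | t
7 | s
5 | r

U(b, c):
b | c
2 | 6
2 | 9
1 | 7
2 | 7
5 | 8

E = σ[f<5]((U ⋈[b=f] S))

σ filters on f, owned by the right side.
E' = (U ⋈[b=f] σ[f<5](S))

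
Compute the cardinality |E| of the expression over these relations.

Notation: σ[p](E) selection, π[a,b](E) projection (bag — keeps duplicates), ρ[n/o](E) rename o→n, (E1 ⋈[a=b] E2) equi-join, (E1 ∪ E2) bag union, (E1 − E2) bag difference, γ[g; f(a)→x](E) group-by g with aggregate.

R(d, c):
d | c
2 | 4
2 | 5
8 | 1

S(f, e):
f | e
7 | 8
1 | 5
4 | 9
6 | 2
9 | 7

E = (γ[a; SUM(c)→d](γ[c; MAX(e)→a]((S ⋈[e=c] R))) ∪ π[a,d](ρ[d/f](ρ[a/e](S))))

Stepwise |·|:
  S → 5
  R → 3
  (S ⋈[e=c] R) → 1
  γ[c; MAX(e)→a]((S ⋈[e=c] R)) → 1
  γ[a; SUM(c)→d](γ[c; MAX(e)→a]((S ⋈[e=c] R))) → 1
  S → 5
  ρ[a/e](S) → 5
  ρ[d/f](ρ[a/e](S)) → 5
  π[a,d](ρ[d/f](ρ[a/e](S))) → 5
  (γ[a; SUM(c)→d](γ[c; MAX(e)→a]((S ⋈[e=c] R))) ∪ π[a,d](ρ[d/f](ρ[a/e](S)))) → 6

|E| = 6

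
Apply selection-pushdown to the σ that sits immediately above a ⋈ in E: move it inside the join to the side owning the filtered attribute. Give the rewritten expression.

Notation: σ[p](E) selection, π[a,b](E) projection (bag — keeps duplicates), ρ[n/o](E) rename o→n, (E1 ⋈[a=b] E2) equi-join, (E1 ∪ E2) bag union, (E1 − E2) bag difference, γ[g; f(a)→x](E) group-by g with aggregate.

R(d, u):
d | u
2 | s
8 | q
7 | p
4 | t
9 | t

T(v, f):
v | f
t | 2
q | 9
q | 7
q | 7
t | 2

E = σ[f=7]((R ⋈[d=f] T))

σ filters on f, owned by the right side.
E' = (R ⋈[d=f] σ[f=7](T))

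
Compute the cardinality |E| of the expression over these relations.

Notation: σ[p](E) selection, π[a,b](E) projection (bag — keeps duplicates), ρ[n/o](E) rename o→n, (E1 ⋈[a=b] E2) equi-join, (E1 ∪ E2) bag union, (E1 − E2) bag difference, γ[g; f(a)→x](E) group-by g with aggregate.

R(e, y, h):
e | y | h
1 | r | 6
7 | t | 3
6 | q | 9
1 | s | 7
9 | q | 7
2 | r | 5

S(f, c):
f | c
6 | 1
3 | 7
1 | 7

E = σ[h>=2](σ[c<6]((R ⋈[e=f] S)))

Per-node cardinality:
  R → 6
  S → 3
  (R ⋈[e=f] S) → 3
  σ[c<6]((R ⋈[e=f] S)) → 1
  σ[h>=2](σ[c<6]((R ⋈[e=f] S))) → 1

|E| = 1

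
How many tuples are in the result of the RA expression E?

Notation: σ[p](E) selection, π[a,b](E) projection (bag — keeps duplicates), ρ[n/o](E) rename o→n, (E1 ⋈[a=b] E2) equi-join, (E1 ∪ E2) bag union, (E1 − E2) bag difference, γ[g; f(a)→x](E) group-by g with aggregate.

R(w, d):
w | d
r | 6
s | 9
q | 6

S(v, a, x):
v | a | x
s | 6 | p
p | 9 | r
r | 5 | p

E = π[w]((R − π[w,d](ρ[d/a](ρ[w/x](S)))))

Stepwise |·|:
  R → 3
  S → 3
  ρ[w/x](S) → 3
  ρ[d/a](ρ[w/x](S)) → 3
  π[w,d](ρ[d/a](ρ[w/x](S))) → 3
  (R − π[w,d](ρ[d/a](ρ[w/x](S)))) → 3
  π[w]((R − π[w,d](ρ[d/a](ρ[w/x](S))))) → 3

|E| = 3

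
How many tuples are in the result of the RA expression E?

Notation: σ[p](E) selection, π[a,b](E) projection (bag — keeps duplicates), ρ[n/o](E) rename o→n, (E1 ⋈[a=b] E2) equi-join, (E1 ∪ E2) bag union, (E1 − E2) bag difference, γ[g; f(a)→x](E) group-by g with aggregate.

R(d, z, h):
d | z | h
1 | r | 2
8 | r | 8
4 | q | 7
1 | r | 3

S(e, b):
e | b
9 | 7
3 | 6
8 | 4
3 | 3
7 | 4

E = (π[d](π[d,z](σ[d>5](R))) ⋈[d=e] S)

Subexpression sizes:
  R → 4
  σ[d>5](R) → 1
  π[d,z](σ[d>5](R)) → 1
  π[d](π[d,z](σ[d>5](R))) → 1
  S → 5
  (π[d](π[d,z](σ[d>5](R))) ⋈[d=e] S) → 1

|E| = 1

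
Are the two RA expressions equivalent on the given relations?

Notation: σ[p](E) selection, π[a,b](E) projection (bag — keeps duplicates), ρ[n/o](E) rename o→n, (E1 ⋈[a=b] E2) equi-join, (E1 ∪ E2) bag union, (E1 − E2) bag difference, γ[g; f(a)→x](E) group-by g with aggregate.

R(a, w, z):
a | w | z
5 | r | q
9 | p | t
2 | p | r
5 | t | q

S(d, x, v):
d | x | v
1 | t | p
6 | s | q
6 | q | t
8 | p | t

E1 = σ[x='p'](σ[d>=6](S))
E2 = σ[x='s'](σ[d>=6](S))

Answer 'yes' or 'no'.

E1 stepwise |·|:
  S → 4
  σ[d>=6](S) → 3
  σ[x='p'](σ[d>=6](S)) → 1
E2 stepwise |·|:
  S → 4
  σ[d>=6](S) → 3
  σ[x='s'](σ[d>=6](S)) → 1

E1 result:
d | x | v
8 | p | t
E2 result:
d | x | v
6 | s | q
Witness: (6, 's', 'q') appears 0× in E1 but 1× in E2.

no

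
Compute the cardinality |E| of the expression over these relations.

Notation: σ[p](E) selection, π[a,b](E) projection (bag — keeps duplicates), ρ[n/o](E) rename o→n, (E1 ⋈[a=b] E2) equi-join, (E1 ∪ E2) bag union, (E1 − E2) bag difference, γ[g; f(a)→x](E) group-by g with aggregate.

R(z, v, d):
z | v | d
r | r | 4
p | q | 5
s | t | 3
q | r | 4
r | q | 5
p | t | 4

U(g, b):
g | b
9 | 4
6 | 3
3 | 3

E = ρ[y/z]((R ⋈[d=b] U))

Row counts bottom-up:
  R → 6
  U → 3
  (R ⋈[d=b] U) → 5
  ρ[y/z]((R ⋈[d=b] U)) → 5

|E| = 5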